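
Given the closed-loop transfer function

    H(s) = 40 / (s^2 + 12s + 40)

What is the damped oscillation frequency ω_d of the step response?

ω_d = 2 rad/s

Comparing s^2 + 12s + 40 to s^2 + 2ζωₙs + ωₙ²: ωₙ = √40 ≈ 6.325 rad/s and ζ = 12/(2·√40) ≈ 0.9487.
ζωₙ = 12/2 = 6, so ω_d = ωₙ√(1−ζ²) = √(ωₙ² − (ζωₙ)²) = √(40 − 6²) = √4 = 2 rad/s.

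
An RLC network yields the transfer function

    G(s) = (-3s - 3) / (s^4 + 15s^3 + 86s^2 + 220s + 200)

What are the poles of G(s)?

s = -4 + 2j, -4 - 2j, -2, -5

The poles are the roots of the denominator s^4 + 15s^3 + 86s^2 + 220s + 200 = 0.
Trying s = -2: the polynomial evaluates to 0, so (s + 2) is a factor.
Dividing out leaves s^3 + 13s^2 + 60s + 100 = 0.
This factors further as (s^2 + 8s + 20)(s + 5) = 0.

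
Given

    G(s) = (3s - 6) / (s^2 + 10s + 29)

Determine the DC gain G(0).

G(0) = -6/29 ≈ -0.2069

Set s = 0: G(0) = (-6) / (29) = -6/29.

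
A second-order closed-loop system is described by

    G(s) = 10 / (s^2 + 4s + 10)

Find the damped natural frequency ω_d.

Comparing s^2 + 4s + 10 to s^2 + 2ζωₙs + ωₙ²: ωₙ = √10 ≈ 3.162 rad/s and ζ = 4/(2·√10) ≈ 0.6325.
ζωₙ = 4/2 = 2, so ω_d = ωₙ√(1−ζ²) = √(ωₙ² − (ζωₙ)²) = √(10 − 2²) = √6 ≈ 2.449 rad/s.

ω_d ≈ 2.449 rad/s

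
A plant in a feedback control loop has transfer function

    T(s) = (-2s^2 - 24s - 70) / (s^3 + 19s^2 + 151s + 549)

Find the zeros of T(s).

s = -7, -5

Set the numerator to zero: -2s^2 - 24s - 70 = 0, i.e. -2·(s^2 + 12s + 35) = 0.
Factoring: (s + 7)(s + 5) = 0.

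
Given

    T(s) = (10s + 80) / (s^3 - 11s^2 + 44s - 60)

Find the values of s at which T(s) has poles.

The poles are the roots of the denominator s^3 - 11s^2 + 44s - 60 = 0.
Trying s = 3: the polynomial evaluates to 0, so (s - 3) is a factor.
Dividing out leaves s^2 - 8s + 20 = 0.
The quadratic formula then gives s = 4 ± 2j.

s = 4 + 2j, 4 - 2j, 3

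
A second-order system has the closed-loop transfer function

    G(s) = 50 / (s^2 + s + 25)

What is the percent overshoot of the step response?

%OS ≈ 72.9%

Comparing s^2 + s + 25 to s^2 + 2ζωₙs + ωₙ²: ωₙ = 5 rad/s and ζ = 1/(2·5) = 0.1.
%OS = 100·exp(−πζ/√(1−ζ²)) = 100·exp(−π·0.1/√(1−0.1²)) ≈ 72.9%.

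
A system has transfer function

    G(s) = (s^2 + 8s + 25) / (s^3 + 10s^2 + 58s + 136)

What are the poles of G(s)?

s = -4, -3 + 5j, -3 - 5j

The poles are the roots of the denominator s^3 + 10s^2 + 58s + 136 = 0.
Trying s = -4: the polynomial evaluates to 0, so (s + 4) is a factor.
Dividing out leaves s^2 + 6s + 34 = 0.
The quadratic formula then gives s = -3 ± 5j.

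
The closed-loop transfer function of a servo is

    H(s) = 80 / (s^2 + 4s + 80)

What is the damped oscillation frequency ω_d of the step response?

ω_d ≈ 8.718 rad/s

Comparing s^2 + 4s + 80 to s^2 + 2ζωₙs + ωₙ²: ωₙ = √80 ≈ 8.944 rad/s and ζ = 4/(2·√80) ≈ 0.2236.
ζωₙ = 4/2 = 2, so ω_d = ωₙ√(1−ζ²) = √(ωₙ² − (ζωₙ)²) = √(80 − 2²) = √76 ≈ 8.718 rad/s.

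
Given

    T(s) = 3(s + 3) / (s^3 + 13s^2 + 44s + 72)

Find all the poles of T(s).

s = -2 ± 2j, -9

The poles are the roots of the denominator s^3 + 13s^2 + 44s + 72 = 0.
Trying s = -9: the polynomial evaluates to 0, so (s + 9) is a factor.
Dividing out leaves s^2 + 4s + 8 = 0.
The quadratic formula then gives s = -2 ± 2j.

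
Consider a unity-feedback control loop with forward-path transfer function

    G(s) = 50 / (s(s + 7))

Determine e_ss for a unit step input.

G(s) has one pole at the origin.
This is a Type 1 system; for a step input the steady-state error is zero.

e_ss = 0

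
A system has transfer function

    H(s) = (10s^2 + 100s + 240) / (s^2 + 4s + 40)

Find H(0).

Set s = 0: H(0) = (240) / (40) = 6.

H(0) = 6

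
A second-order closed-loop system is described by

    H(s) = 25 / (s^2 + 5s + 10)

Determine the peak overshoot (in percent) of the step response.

%OS ≈ 1.73%

Comparing s^2 + 5s + 10 to s^2 + 2ζωₙs + ωₙ²: ωₙ = √10 ≈ 3.162 rad/s and ζ = 5/(2·√10) ≈ 0.7906.
%OS = 100·exp(−πζ/√(1−ζ²)) = 100·exp(−π·0.7906/√(1−0.7906²)) ≈ 1.73%.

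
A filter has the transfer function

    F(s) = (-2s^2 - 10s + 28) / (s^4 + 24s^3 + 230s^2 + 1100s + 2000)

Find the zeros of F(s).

s = -7, 2

Set the numerator to zero: -2s^2 - 10s + 28 = 0, i.e. -2·(s^2 + 5s - 14) = 0.
Factoring: (s + 7)(s - 2) = 0.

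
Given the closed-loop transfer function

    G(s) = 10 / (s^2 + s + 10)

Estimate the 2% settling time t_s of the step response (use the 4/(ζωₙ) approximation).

Comparing s^2 + s + 10 to s^2 + 2ζωₙs + ωₙ²: ωₙ = √10 ≈ 3.162 rad/s and ζ = 1/(2·√10) ≈ 0.1581.
ζωₙ = 1/2 = 0.5, so t_s ≈ 4/(ζωₙ) = 4/0.5 = 8 s.

t_s ≈ 8 s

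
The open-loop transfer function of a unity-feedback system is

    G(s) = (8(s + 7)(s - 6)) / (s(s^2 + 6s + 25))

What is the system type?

Type 1

The denominator has 1 factor of s at the origin (free integrator), so this is a Type 1 system.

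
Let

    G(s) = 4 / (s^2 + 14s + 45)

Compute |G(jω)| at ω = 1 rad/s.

|G(j1)| ≈ 0.08663

Substitute s = j1: numerator = 4, denominator = 44 + j14.
|G(j1)| = |4| / |44 + j14| = 4 / 46.174 ≈ 0.08663.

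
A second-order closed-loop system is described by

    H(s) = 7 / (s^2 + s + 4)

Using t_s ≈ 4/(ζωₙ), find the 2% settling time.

t_s ≈ 8 s

Comparing s^2 + s + 4 to s^2 + 2ζωₙs + ωₙ²: ωₙ = 2 rad/s and ζ = 1/(2·2) = 0.25.
ζωₙ = 1/2 = 0.5, so t_s ≈ 4/(ζωₙ) = 4/0.5 = 8 s.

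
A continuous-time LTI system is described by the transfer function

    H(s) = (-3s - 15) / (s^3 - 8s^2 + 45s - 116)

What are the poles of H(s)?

s = 2 ± 5j, 4

The poles are the roots of the denominator s^3 - 8s^2 + 45s - 116 = 0.
Trying s = 4: the polynomial evaluates to 0, so (s - 4) is a factor.
Dividing out leaves s^2 - 4s + 29 = 0.
The quadratic formula then gives s = 2 ± 5j.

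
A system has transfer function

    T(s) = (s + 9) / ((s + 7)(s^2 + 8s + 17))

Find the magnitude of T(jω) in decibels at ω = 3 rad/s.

Substitute s = j3: numerator = 9 + j3, denominator = -16 + j192.
|T(j3)| = |9 + j3| / |-16 + j192| = 9.4868 / 192.67 ≈ 0.04924.
In decibels: 20·log₁₀(0.04924) ≈ -26.2 dB.

|T(j3)|_dB ≈ -26.2 dB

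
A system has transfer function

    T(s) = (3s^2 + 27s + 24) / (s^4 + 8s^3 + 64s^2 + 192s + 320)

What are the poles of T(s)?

s = -2 ± 2j, -2 ± 6j

The poles are the roots of the denominator s^4 + 8s^3 + 64s^2 + 192s + 320 = 0.
No real roots exist; factor into two real quadratics: (s^2 + 4s + 8)(s^2 + 4s + 40) = 0.
Each quadratic gives a conjugate pair via the quadratic formula.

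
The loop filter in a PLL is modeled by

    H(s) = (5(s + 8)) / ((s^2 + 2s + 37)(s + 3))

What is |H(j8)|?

Substitute s = j8: numerator = 40 + j40, denominator = -209 - j168.
|H(j8)| = |40 + j40| / |-209 - j168| = 56.569 / 268.15 ≈ 0.2110.

|H(j8)| ≈ 0.2110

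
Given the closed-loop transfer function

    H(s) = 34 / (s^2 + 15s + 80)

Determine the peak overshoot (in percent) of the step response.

Comparing s^2 + 15s + 80 to s^2 + 2ζωₙs + ωₙ²: ωₙ = √80 ≈ 8.944 rad/s and ζ = 15/(2·√80) ≈ 0.8385.
%OS = 100·exp(−πζ/√(1−ζ²)) = 100·exp(−π·0.8385/√(1−0.8385²)) ≈ 0.795%.

%OS ≈ 0.795%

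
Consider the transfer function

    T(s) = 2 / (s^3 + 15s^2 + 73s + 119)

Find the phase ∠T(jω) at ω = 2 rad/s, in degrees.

∠T(j2) ≈ -66.85°

At s = j2: numerator = 2, denominator = 59 + j138.
∠T = ∠num − ∠den = 0° − (66.852°) = -66.85°.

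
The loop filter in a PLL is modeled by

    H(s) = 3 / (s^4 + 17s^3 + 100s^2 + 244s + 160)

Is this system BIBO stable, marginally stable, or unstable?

stable

The denominator s^4 + 17s^3 + 100s^2 + 244s + 160 factors as (s^2 + 8s + 20)(s + 1)(s + 8), giving poles at s = -4 ± 2j, -1, -8.
Since all poles lie strictly in the left half-plane, the system is stable.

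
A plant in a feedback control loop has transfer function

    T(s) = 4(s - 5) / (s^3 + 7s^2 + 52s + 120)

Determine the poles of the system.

The poles are the roots of the denominator s^3 + 7s^2 + 52s + 120 = 0.
Trying s = -3: the polynomial evaluates to 0, so (s + 3) is a factor.
Dividing out leaves s^2 + 4s + 40 = 0.
The quadratic formula then gives s = -2 ± 6j.

s = -2 + 6j, -2 - 6j, -3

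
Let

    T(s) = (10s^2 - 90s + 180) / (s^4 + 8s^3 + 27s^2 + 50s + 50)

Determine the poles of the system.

The poles are the roots of the denominator s^4 + 8s^3 + 27s^2 + 50s + 50 = 0.
No real roots exist; factor into two real quadratics: (s^2 + 2s + 5)(s^2 + 6s + 10) = 0.
Each quadratic gives a conjugate pair via the quadratic formula.

s = -1 ± 2j, -3 ± j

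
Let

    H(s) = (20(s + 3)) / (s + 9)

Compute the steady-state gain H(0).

At s = 0 each factor (s + a) contributes a and each (s^2 + bs + c) contributes c.
H(0) = 20·(3) / ((9)) = 60/9 = 20/3.

H(0) = 20/3 ≈ 6.667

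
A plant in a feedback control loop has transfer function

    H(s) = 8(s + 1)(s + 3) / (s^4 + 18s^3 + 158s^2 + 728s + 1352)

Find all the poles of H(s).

s = -4 + 6j, -4 - 6j, -5 + j, -5 - j

The poles are the roots of the denominator s^4 + 18s^3 + 158s^2 + 728s + 1352 = 0.
No real roots exist; factor into two real quadratics: (s^2 + 8s + 52)(s^2 + 10s + 26) = 0.
Each quadratic gives a conjugate pair via the quadratic formula.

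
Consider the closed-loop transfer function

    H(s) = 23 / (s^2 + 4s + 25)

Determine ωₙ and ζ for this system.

ωₙ = 5 rad/s, ζ = 0.4

Compare the denominator to the standard form s^2 + 2ζωₙs + ωₙ².
ωₙ² = 25, so ωₙ = 5 rad/s.
2ζωₙ = 4, so ζ = 4/(2·5) = 0.4.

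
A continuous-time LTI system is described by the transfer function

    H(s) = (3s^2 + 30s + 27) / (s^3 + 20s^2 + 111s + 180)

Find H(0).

H(0) = 3/20 ≈ 0.1500

Set s = 0: H(0) = (27) / (180) = 3/20.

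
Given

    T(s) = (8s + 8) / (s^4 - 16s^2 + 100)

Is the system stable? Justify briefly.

unstable

The denominator s^4 - 16s^2 + 100 factors as (s^2 - 6s + 10)(s^2 + 6s + 10), giving poles at s = 3 + j, 3 - j, -3 + j, -3 - j.
Since the pole(s) at s = 3 ± j lie in the right half-plane, the system is unstable.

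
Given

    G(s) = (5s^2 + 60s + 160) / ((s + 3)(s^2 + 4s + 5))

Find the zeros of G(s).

s = -4, -8

Set the numerator to zero: 5s^2 + 60s + 160 = 0, i.e. 5·(s^2 + 12s + 32) = 0.
Factoring: (s + 4)(s + 8) = 0.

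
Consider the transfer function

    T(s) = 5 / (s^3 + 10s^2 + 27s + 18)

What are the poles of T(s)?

The poles are the roots of the denominator s^3 + 10s^2 + 27s + 18 = 0.
Trying s = -1: the polynomial evaluates to 0, so (s + 1) is a factor.
Dividing out leaves s^2 + 9s + 18 = 0.
Factoring the quadratic: (s + 6)(s + 3) = 0.

s = -1, -6, -3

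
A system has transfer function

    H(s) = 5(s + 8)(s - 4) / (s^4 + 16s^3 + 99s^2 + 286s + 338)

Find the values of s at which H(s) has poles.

s = -3 + 2j, -3 - 2j, -5 + j, -5 - j

The poles are the roots of the denominator s^4 + 16s^3 + 99s^2 + 286s + 338 = 0.
No real roots exist; factor into two real quadratics: (s^2 + 6s + 13)(s^2 + 10s + 26) = 0.
Each quadratic gives a conjugate pair via the quadratic formula.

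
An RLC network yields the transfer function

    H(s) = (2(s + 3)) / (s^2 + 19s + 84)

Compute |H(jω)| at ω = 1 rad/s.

Substitute s = j1: numerator = 6 + j2, denominator = 83 + j19.
|H(j1)| = |6 + j2| / |83 + j19| = 6.3246 / 85.147 ≈ 0.07428.

|H(j1)| ≈ 0.07428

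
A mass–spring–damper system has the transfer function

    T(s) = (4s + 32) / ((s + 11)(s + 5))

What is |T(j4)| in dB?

|T(j4)|_dB ≈ -6.42 dB

Substitute s = j4: numerator = 32 + j16, denominator = 39 + j64.
|T(j4)| = |32 + j16| / |39 + j64| = 35.777 / 74.947 ≈ 0.4774.
In decibels: 20·log₁₀(0.4774) ≈ -6.42 dB.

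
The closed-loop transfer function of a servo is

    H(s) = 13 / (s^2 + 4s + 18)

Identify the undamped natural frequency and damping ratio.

Compare the denominator to the standard form s^2 + 2ζωₙs + ωₙ².
ωₙ² = 18, so ωₙ = √18 ≈ 4.243 rad/s.
2ζωₙ = 4, so ζ = 4/(2·√18) ≈ 0.4714.

ωₙ ≈ 4.243 rad/s, ζ ≈ 0.4714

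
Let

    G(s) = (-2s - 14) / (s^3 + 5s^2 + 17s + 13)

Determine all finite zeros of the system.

s = -7

Set the numerator to zero: -2s - 14 = 0, i.e. -2·(s + 7) = 0.
So s = -7.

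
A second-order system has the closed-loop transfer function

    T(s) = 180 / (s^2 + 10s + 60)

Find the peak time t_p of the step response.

Comparing s^2 + 10s + 60 to s^2 + 2ζωₙs + ωₙ²: ωₙ = √60 ≈ 7.746 rad/s and ζ = 10/(2·√60) ≈ 0.6455.
ζωₙ = 10/2 = 5, so ω_d = ωₙ√(1−ζ²) = √(ωₙ² − (ζωₙ)²) = √(60 − 5²) = √35 ≈ 5.916 rad/s.
t_p = π/ω_d = π/5.916 ≈ 0.5310 s.

t_p ≈ 0.5310 s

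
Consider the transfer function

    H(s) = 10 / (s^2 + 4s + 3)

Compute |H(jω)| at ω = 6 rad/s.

|H(j6)| ≈ 0.2451

Substitute s = j6: numerator = 10, denominator = -33 + j24.
|H(j6)| = |10| / |-33 + j24| = 10 / 40.804 ≈ 0.2451.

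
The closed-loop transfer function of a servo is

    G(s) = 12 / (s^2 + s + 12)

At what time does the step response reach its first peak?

t_p ≈ 0.9165 s

Comparing s^2 + s + 12 to s^2 + 2ζωₙs + ωₙ²: ωₙ = √12 ≈ 3.464 rad/s and ζ = 1/(2·√12) ≈ 0.1443.
ζωₙ = 1/2 = 0.5, so ω_d = ωₙ√(1−ζ²) = √(ωₙ² − (ζωₙ)²) = √(12 − 0.5²) = √11.75 ≈ 3.428 rad/s.
t_p = π/ω_d = π/3.428 ≈ 0.9165 s.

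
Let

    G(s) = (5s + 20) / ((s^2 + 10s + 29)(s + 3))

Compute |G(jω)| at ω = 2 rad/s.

Substitute s = j2: numerator = 20 + j10, denominator = 35 + j110.
|G(j2)| = |20 + j10| / |35 + j110| = 22.361 / 115.43 ≈ 0.1937.

|G(j2)| ≈ 0.1937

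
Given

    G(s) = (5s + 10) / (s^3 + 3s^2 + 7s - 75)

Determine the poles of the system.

The poles are the roots of the denominator s^3 + 3s^2 + 7s - 75 = 0.
Trying s = 3: the polynomial evaluates to 0, so (s - 3) is a factor.
Dividing out leaves s^2 + 6s + 25 = 0.
The quadratic formula then gives s = -3 ± 4j.

s = -3 + 4j, -3 - 4j, 3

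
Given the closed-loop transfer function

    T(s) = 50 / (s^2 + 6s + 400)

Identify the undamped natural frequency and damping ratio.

ωₙ = 20 rad/s, ζ = 0.15

Compare the denominator to the standard form s^2 + 2ζωₙs + ωₙ².
ωₙ² = 400, so ωₙ = 20 rad/s.
2ζωₙ = 6, so ζ = 6/(2·20) = 0.15.
With ζ = 0.15 the response is underdamped.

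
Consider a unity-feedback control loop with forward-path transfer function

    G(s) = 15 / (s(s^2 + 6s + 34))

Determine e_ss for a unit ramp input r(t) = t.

G(s) has one pole at the origin.
This is a Type 1 system. Kv = lim_{s→0} s·G(s) = 15/34.
e_ss = 1/Kv = 1/(15/34) = 34/15 ≈ 2.267.

e_ss = 2.267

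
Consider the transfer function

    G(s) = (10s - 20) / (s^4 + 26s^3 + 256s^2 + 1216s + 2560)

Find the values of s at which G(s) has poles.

s = -4 + 4j, -4 - 4j, -8, -10

The poles are the roots of the denominator s^4 + 26s^3 + 256s^2 + 1216s + 2560 = 0.
Trying s = -8: the polynomial evaluates to 0, so (s + 8) is a factor.
Dividing out leaves s^3 + 18s^2 + 112s + 320 = 0.
This factors further as (s^2 + 8s + 32)(s + 10) = 0.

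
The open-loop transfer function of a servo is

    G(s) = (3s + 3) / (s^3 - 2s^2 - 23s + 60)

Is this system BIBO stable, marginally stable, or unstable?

The denominator s^3 - 2s^2 - 23s + 60 factors as (s - 4)(s + 5)(s - 3), giving poles at s = 4, -5, 3.
Since the pole(s) at s = 4, 3 lie in the right half-plane, the system is unstable.

unstable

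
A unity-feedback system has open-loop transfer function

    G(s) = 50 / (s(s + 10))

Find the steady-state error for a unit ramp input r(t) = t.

e_ss = 0.2000

G(s) has one pole at the origin.
This is a Type 1 system. Kv = lim_{s→0} s·G(s) = 50/10 = 5.
e_ss = 1/Kv = 1/(5) = 1/5 ≈ 0.2000.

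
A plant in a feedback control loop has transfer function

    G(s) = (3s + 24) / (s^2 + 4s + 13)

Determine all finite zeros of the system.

Set the numerator to zero: 3s + 24 = 0, i.e. 3·(s + 8) = 0.
So s = -8.

s = -8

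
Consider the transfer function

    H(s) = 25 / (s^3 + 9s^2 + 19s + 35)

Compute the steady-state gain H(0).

H(0) = 5/7 ≈ 0.7143

Set s = 0: H(0) = (25) / (35) = 5/7.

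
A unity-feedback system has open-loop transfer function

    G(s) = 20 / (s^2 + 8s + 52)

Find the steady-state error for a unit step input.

e_ss = 0.7222

G(s) has no poles at the origin.
This is a Type 0 system. Kp = lim_{s→0} G(s) = 20/52 = 5/13.
e_ss = 1/(1 + Kp) = 1/(1 + 5/13) = 13/18 ≈ 0.7222.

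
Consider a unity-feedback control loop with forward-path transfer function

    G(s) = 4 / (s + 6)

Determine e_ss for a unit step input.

e_ss = 0.6000

G(s) has no poles at the origin.
This is a Type 0 system. Kp = lim_{s→0} G(s) = 4/6 = 2/3.
e_ss = 1/(1 + Kp) = 1/(1 + 2/3) = 3/5 ≈ 0.6000.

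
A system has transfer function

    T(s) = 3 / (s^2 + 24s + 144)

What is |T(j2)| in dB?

Substitute s = j2: numerator = 3, denominator = 140 + j48.
|T(j2)| = |3| / |140 + j48| = 3 / 148 ≈ 0.02027.
In decibels: 20·log₁₀(0.02027) ≈ -33.9 dB.

|T(j2)|_dB ≈ -33.9 dB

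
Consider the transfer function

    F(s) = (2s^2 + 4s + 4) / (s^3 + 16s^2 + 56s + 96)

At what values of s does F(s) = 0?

s = -1 + j, -1 - j

Set the numerator to zero: 2s^2 + 4s + 4 = 0, i.e. 2·(s^2 + 2s + 2) = 0.
Factoring: (s^2 + 2s + 2) = 0.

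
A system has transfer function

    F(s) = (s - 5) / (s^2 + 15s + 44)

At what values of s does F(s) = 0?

Set the numerator to zero: s - 5 = 0.
So s = 5.

s = 5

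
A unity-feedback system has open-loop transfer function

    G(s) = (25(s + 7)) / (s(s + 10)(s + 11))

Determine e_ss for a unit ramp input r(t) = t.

e_ss = 0.6286

G(s) has one pole at the origin.
This is a Type 1 system. Kv = lim_{s→0} s·G(s) = 175/110 = 35/22.
e_ss = 1/Kv = 1/(35/22) = 22/35 ≈ 0.6286.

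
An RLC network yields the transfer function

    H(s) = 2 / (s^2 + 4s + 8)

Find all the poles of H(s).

The poles are the roots of the denominator s^2 + 4s + 8 = 0.
Using the quadratic formula: s = (-4 ± √(-16))/2 = -2 ± 2j.

s = -2 + 2j, -2 - 2j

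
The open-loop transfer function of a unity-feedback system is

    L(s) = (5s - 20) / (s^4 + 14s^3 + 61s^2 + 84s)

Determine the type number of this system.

Type 1

Factor s from the denominator: s^4 + 14s^3 + 61s^2 + 84s = s·(s^3 + 14s^2 + 61s + 84).
There is 1 pole at the origin, so the system is Type 1.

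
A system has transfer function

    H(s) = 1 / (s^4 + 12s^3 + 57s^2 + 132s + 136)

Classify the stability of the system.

stable

The denominator s^4 + 12s^3 + 57s^2 + 132s + 136 factors as (s^2 + 8s + 17)(s^2 + 4s + 8), giving poles at s = -4 ± j, -2 ± 2j.
Since all poles lie strictly in the left half-plane, the system is stable.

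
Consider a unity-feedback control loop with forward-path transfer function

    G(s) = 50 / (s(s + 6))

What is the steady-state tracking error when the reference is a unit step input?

e_ss = 0

G(s) has one pole at the origin.
This is a Type 1 system; for a step input the steady-state error is zero.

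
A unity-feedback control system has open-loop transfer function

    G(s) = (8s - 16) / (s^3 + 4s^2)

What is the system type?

Type 2

Factor s from the denominator: s^3 + 4s^2 = s^2·(s + 4).
There are 2 poles at the origin, so the system is Type 2.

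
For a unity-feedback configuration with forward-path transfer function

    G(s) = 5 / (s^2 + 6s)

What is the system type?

Type 1

Factor s from the denominator: s^2 + 6s = s·(s + 6).
There is 1 pole at the origin, so the system is Type 1.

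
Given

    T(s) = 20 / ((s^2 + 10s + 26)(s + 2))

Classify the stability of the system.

stable

The poles can be read from the denominator factors: s = -5 + j, -5 - j, -2.
Since all poles lie strictly in the left half-plane, the system is stable.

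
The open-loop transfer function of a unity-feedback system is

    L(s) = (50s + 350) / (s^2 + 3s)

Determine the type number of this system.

Type 1

Factor s from the denominator: s^2 + 3s = s·(s + 3).
There is 1 pole at the origin, so the system is Type 1.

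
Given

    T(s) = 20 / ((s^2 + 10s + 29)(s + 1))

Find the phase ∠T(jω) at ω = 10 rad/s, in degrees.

At s = j10: numerator = 20, denominator = -1071 - j610.
∠T = ∠num − ∠den = 0° − (-150.34°) = 150.3°.

∠T(j10) ≈ 150.3°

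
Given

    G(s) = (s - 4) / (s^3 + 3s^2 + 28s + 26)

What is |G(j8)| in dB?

Substitute s = j8: numerator = -4 + j8, denominator = -166 - j288.
|G(j8)| = |-4 + j8| / |-166 - j288| = 8.9443 / 332.42 ≈ 0.02691.
In decibels: 20·log₁₀(0.02691) ≈ -31.4 dB.

|G(j8)|_dB ≈ -31.4 dB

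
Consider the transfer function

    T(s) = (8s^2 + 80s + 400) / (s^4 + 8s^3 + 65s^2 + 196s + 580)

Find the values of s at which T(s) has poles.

s = -2 + 5j, -2 - 5j, -2 + 4j, -2 - 4j

The poles are the roots of the denominator s^4 + 8s^3 + 65s^2 + 196s + 580 = 0.
No real roots exist; factor into two real quadratics: (s^2 + 4s + 29)(s^2 + 4s + 20) = 0.
Each quadratic gives a conjugate pair via the quadratic formula.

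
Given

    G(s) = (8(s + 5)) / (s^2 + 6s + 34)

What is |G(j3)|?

|G(j3)| ≈ 1.514

Substitute s = j3: numerator = 40 + j24, denominator = 25 + j18.
|G(j3)| = |40 + j24| / |25 + j18| = 46.648 / 30.806 ≈ 1.514.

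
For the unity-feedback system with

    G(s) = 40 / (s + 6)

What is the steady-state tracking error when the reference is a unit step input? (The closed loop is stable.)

G(s) has no poles at the origin.
This is a Type 0 system. Kp = lim_{s→0} G(s) = 40/6 = 20/3.
e_ss = 1/(1 + Kp) = 1/(1 + 20/3) = 3/23 ≈ 0.1304.

e_ss = 0.1304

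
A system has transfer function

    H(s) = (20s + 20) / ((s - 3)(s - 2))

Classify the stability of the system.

unstable

The poles can be read from the denominator factors: s = 3, 2.
Since the pole(s) at s = 3, 2 lie in the right half-plane, the system is unstable.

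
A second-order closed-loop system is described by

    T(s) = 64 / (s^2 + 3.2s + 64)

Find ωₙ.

Compare the denominator to the standard form s^2 + 2ζωₙs + ωₙ².
ωₙ² = 64, so ωₙ = 8 rad/s.

ωₙ = 8 rad/s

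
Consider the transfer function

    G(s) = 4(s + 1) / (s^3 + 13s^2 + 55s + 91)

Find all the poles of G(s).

The poles are the roots of the denominator s^3 + 13s^2 + 55s + 91 = 0.
Trying s = -7: the polynomial evaluates to 0, so (s + 7) is a factor.
Dividing out leaves s^2 + 6s + 13 = 0.
The quadratic formula then gives s = -3 ± 2j.

s = -3 + 2j, -3 - 2j, -7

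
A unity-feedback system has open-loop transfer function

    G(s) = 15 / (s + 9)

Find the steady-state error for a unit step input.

e_ss = 0.3750

G(s) has no poles at the origin.
This is a Type 0 system. Kp = lim_{s→0} G(s) = 15/9 = 5/3.
e_ss = 1/(1 + Kp) = 1/(1 + 5/3) = 3/8 ≈ 0.3750.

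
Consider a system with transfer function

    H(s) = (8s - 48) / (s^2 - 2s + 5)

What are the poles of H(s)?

s = 1 ± 2j

The poles are the roots of the denominator s^2 - 2s + 5 = 0.
Using the quadratic formula: s = (2 ± √(-16))/2 = 1 ± 2j.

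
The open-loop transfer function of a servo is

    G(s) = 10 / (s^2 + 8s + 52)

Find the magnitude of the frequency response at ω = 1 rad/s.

Substitute s = j1: numerator = 10, denominator = 51 + j8.
|G(j1)| = |10| / |51 + j8| = 10 / 51.624 ≈ 0.1937.

|G(j1)| ≈ 0.1937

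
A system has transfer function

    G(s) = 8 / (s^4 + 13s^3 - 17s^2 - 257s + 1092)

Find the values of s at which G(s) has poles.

s = 3 + 2j, 3 - 2j, -7, -12

The poles are the roots of the denominator s^4 + 13s^3 - 17s^2 - 257s + 1092 = 0.
Trying s = -7: the polynomial evaluates to 0, so (s + 7) is a factor.
Dividing out leaves s^3 + 6s^2 - 59s + 156 = 0.
This factors further as (s^2 - 6s + 13)(s + 12) = 0.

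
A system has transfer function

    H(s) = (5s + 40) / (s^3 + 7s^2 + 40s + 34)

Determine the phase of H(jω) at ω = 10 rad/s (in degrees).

∠H(j10) ≈ -170.7°

At s = j10: numerator = 40 + j50, denominator = -666 - j600.
∠H = ∠num − ∠den = 51.340° − (-137.98°) = 189.3°, which wraps to -170.7°.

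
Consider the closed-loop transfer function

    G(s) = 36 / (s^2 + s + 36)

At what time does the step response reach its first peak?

t_p ≈ 0.5254 s

Comparing s^2 + s + 36 to s^2 + 2ζωₙs + ωₙ²: ωₙ = 6 rad/s and ζ = 1/(2·6) ≈ 0.08333.
ζωₙ = 1/2 = 0.5, so ω_d = ωₙ√(1−ζ²) = √(ωₙ² − (ζωₙ)²) = √(36 − 0.5²) = √35.75 ≈ 5.979 rad/s.
t_p = π/ω_d = π/5.979 ≈ 0.5254 s.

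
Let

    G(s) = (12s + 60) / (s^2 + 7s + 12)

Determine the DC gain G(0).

Set s = 0: G(0) = (60) / (12) = 5.

G(0) = 5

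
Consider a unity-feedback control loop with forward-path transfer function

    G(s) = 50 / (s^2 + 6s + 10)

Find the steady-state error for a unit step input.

G(s) has no poles at the origin.
This is a Type 0 system. Kp = lim_{s→0} G(s) = 50/10 = 5.
e_ss = 1/(1 + Kp) = 1/(1 + 5) = 1/6 ≈ 0.1667.

e_ss = 0.1667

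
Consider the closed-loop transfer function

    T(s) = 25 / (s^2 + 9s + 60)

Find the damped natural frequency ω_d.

ω_d ≈ 6.305 rad/s

Comparing s^2 + 9s + 60 to s^2 + 2ζωₙs + ωₙ²: ωₙ = √60 ≈ 7.746 rad/s and ζ = 9/(2·√60) ≈ 0.5809.
ζωₙ = 9/2 = 4.5, so ω_d = ωₙ√(1−ζ²) = √(ωₙ² − (ζωₙ)²) = √(60 − 4.5²) = √39.75 ≈ 6.305 rad/s.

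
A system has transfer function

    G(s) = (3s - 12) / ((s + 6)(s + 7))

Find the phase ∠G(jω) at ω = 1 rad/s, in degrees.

∠G(j1) ≈ 148.4°

At s = j1: numerator = -12 + j3, denominator = 41 + j13.
∠G = ∠num − ∠den = 165.96° − (17.592°) = 148.4°.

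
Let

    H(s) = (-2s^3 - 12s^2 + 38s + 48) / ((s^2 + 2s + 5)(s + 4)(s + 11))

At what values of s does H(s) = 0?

Set the numerator to zero: -2s^3 - 12s^2 + 38s + 48 = 0, i.e. -2·(s^3 + 6s^2 - 19s - 24) = 0.
Factoring: (s - 3)(s + 8)(s + 1) = 0.

s = 3, -8, -1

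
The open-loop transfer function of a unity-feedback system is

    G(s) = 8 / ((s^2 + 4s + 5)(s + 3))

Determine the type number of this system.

Type 0

The denominator has no factor of s at the origin — no free integrator — so this is a Type 0 system.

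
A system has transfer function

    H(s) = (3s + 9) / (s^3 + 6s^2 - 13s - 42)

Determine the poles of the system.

The poles are the roots of the denominator s^3 + 6s^2 - 13s - 42 = 0.
Trying s = -7: the polynomial evaluates to 0, so (s + 7) is a factor.
Dividing out leaves s^2 - s - 6 = 0.
Factoring the quadratic: (s + 2)(s - 3) = 0.

s = -7, -2, 3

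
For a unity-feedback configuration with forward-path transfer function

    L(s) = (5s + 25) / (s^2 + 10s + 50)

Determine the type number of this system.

The denominator has no factor of s at the origin — no free integrator — so this is a Type 0 system.

Type 0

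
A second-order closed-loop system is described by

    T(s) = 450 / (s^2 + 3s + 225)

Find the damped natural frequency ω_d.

ω_d ≈ 14.92 rad/s

Comparing s^2 + 3s + 225 to s^2 + 2ζωₙs + ωₙ²: ωₙ = 15 rad/s and ζ = 3/(2·15) = 0.1.
ζωₙ = 3/2 = 1.5, so ω_d = ωₙ√(1−ζ²) = √(ωₙ² − (ζωₙ)²) = √(225 − 1.5²) = √222.75 ≈ 14.92 rad/s.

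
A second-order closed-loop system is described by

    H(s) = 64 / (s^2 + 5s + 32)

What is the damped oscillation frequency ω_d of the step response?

Comparing s^2 + 5s + 32 to s^2 + 2ζωₙs + ωₙ²: ωₙ = √32 ≈ 5.657 rad/s and ζ = 5/(2·√32) ≈ 0.4419.
ζωₙ = 5/2 = 2.5, so ω_d = ωₙ√(1−ζ²) = √(ωₙ² − (ζωₙ)²) = √(32 − 2.5²) = √25.75 ≈ 5.074 rad/s.

ω_d ≈ 5.074 rad/s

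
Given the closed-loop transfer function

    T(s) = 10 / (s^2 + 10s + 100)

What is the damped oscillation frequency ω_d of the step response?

Comparing s^2 + 10s + 100 to s^2 + 2ζωₙs + ωₙ²: ωₙ = 10 rad/s and ζ = 10/(2·10) = 0.5.
ζωₙ = 10/2 = 5, so ω_d = ωₙ√(1−ζ²) = √(ωₙ² − (ζωₙ)²) = √(100 − 5²) = √75 ≈ 8.660 rad/s.

ω_d ≈ 8.660 rad/s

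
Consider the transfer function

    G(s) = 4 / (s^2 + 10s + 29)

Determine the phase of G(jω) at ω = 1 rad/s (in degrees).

At s = j1: numerator = 4, denominator = 28 + j10.
∠G = ∠num − ∠den = 0° − (19.654°) = -19.65°.

∠G(j1) ≈ -19.65°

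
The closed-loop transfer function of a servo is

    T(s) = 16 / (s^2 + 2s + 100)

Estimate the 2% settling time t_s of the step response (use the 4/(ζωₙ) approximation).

t_s ≈ 4 s

Comparing s^2 + 2s + 100 to s^2 + 2ζωₙs + ωₙ²: ωₙ = 10 rad/s and ζ = 2/(2·10) = 0.1.
ζωₙ = 2/2 = 1, so t_s ≈ 4/(ζωₙ) = 4/1 = 4 s.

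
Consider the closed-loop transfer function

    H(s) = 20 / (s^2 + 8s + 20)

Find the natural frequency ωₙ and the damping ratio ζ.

Compare the denominator to the standard form s^2 + 2ζωₙs + ωₙ².
ωₙ² = 20, so ωₙ = √20 ≈ 4.472 rad/s.
2ζωₙ = 8, so ζ = 8/(2·√20) ≈ 0.8944.

ωₙ ≈ 4.472 rad/s, ζ ≈ 0.8944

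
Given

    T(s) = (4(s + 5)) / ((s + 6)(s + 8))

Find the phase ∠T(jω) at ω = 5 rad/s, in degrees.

At s = j5: numerator = 20 + j20, denominator = 23 + j70.
∠T = ∠num − ∠den = 45° − (71.811°) = -26.81°.

∠T(j5) ≈ -26.81°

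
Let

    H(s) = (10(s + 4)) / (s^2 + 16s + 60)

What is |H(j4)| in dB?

|H(j4)|_dB ≈ -2.75 dB

Substitute s = j4: numerator = 40 + j40, denominator = 44 + j64.
|H(j4)| = |40 + j40| / |44 + j64| = 56.569 / 77.666 ≈ 0.7284.
In decibels: 20·log₁₀(0.7284) ≈ -2.75 dB.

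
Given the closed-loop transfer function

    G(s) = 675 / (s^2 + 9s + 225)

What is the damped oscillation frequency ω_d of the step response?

Comparing s^2 + 9s + 225 to s^2 + 2ζωₙs + ωₙ²: ωₙ = 15 rad/s and ζ = 9/(2·15) = 0.3.
ζωₙ = 9/2 = 4.5, so ω_d = ωₙ√(1−ζ²) = √(ωₙ² − (ζωₙ)²) = √(225 − 4.5²) = √204.75 ≈ 14.31 rad/s.

ω_d ≈ 14.31 rad/s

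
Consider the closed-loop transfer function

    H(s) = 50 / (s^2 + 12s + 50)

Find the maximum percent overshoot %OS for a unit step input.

Comparing s^2 + 12s + 50 to s^2 + 2ζωₙs + ωₙ²: ωₙ = √50 ≈ 7.071 rad/s and ζ = 12/(2·√50) ≈ 0.8485.
%OS = 100·exp(−πζ/√(1−ζ²)) = 100·exp(−π·0.8485/√(1−0.8485²)) ≈ 0.649%.

%OS ≈ 0.649%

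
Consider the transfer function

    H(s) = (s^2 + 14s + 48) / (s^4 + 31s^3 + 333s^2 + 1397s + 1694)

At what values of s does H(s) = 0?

Set the numerator to zero: s^2 + 14s + 48 = 0.
Factoring: (s + 6)(s + 8) = 0.

s = -6, -8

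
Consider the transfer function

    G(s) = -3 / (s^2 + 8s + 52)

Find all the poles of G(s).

s = -4 ± 6j

The poles are the roots of the denominator s^2 + 8s + 52 = 0.
Using the quadratic formula: s = (-8 ± √(-144))/2 = -4 ± 6j.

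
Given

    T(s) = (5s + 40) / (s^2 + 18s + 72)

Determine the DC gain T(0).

Set s = 0: T(0) = (40) / (72) = 5/9.

T(0) = 5/9 ≈ 0.5556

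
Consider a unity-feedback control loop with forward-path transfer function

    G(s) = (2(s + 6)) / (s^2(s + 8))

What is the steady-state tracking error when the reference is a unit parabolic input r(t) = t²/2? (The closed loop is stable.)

G(s) has 2 poles at the origin.
This is a Type 2 system. Ka = lim_{s→0} s^2·G(s) = 12/8 = 3/2.
e_ss = 1/Ka = 1/(3/2) = 2/3 ≈ 0.6667.

e_ss = 0.6667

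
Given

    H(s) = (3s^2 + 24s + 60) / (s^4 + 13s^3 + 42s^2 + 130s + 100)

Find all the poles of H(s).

The poles are the roots of the denominator s^4 + 13s^3 + 42s^2 + 130s + 100 = 0.
Trying s = -1: the polynomial evaluates to 0, so (s + 1) is a factor.
Dividing out leaves s^3 + 12s^2 + 30s + 100 = 0.
This factors further as (s^2 + 2s + 10)(s + 10) = 0.

s = -1 ± 3j, -1, -10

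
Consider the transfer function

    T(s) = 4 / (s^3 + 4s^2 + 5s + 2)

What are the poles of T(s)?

The poles are the roots of the denominator s^3 + 4s^2 + 5s + 2 = 0.
Trying s = -1: the polynomial evaluates to 0, so (s + 1) is a factor.
Dividing out leaves s^2 + 3s + 2 = 0.
Factoring the quadratic: (s + 1)(s + 2) = 0.

s = -1, -1, -2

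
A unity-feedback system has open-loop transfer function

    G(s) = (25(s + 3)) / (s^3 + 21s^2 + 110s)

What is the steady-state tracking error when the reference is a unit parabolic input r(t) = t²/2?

G(s) has one pole at the origin.
This is a Type 1 system; Ka = lim_{s→0} s^2·G(s) = 0, so the steady-state error for a parabola input is infinite.

e_ss = ∞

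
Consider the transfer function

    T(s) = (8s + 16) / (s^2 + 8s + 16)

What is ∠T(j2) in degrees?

At s = j2: numerator = 16 + j16, denominator = 12 + j16.
∠T = ∠num − ∠den = 45° − (53.130°) = -8.130°.

∠T(j2) ≈ -8.130°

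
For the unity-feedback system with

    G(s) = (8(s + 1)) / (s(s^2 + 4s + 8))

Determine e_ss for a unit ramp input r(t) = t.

e_ss = 1

G(s) has one pole at the origin.
This is a Type 1 system. Kv = lim_{s→0} s·G(s) = 8/8 = 1.
e_ss = 1/Kv = 1/(1) = 1.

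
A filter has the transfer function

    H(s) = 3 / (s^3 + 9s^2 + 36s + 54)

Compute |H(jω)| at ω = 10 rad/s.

Substitute s = j10: numerator = 3, denominator = -846 - j640.
|H(j10)| = |3| / |-846 - j640| = 3 / 1060.8 ≈ 0.002828.

|H(j10)| ≈ 0.002828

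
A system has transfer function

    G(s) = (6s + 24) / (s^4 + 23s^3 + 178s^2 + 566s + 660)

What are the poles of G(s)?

s = -11, -3 ± j, -6

The poles are the roots of the denominator s^4 + 23s^3 + 178s^2 + 566s + 660 = 0.
Trying s = -11: the polynomial evaluates to 0, so (s + 11) is a factor.
Dividing out leaves s^3 + 12s^2 + 46s + 60 = 0.
This factors further as (s^2 + 6s + 10)(s + 6) = 0.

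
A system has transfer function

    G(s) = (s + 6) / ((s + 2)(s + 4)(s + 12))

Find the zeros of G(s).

Set the numerator to zero: s + 6 = 0.
So s = -6.

s = -6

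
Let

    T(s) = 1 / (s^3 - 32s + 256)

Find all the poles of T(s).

s = 4 + 4j, 4 - 4j, -8

The poles are the roots of the denominator s^3 - 32s + 256 = 0.
Trying s = -8: the polynomial evaluates to 0, so (s + 8) is a factor.
Dividing out leaves s^2 - 8s + 32 = 0.
The quadratic formula then gives s = 4 ± 4j.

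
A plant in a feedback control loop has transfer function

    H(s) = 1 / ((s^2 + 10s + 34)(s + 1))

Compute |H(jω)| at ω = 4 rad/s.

|H(j4)| ≈ 0.005529

Substitute s = j4: numerator = 1, denominator = -142 + j112.
|H(j4)| = |1| / |-142 + j112| = 1 / 180.85 ≈ 0.005529.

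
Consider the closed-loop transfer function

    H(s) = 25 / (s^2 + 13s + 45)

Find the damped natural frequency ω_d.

ω_d ≈ 1.658 rad/s

Comparing s^2 + 13s + 45 to s^2 + 2ζωₙs + ωₙ²: ωₙ = √45 ≈ 6.708 rad/s and ζ = 13/(2·√45) ≈ 0.9690.
ζωₙ = 13/2 = 6.5, so ω_d = ωₙ√(1−ζ²) = √(ωₙ² − (ζωₙ)²) = √(45 − 6.5²) = √2.75 ≈ 1.658 rad/s.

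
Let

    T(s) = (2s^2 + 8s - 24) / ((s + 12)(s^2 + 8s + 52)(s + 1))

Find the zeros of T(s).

Set the numerator to zero: 2s^2 + 8s - 24 = 0, i.e. 2·(s^2 + 4s - 12) = 0.
Factoring: (s - 2)(s + 6) = 0.

s = 2, -6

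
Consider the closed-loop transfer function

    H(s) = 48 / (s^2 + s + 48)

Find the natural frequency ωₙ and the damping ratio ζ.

ωₙ ≈ 6.928 rad/s, ζ ≈ 0.07217

Compare the denominator to the standard form s^2 + 2ζωₙs + ωₙ².
ωₙ² = 48, so ωₙ = √48 ≈ 6.928 rad/s.
2ζωₙ = 1, so ζ = 1/(2·√48) ≈ 0.07217.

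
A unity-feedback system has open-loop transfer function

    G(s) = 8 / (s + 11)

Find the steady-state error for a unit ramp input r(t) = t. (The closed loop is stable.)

G(s) has no poles at the origin.
This is a Type 0 system; Kv = lim_{s→0} s·G(s) = 0, so the steady-state error for a ramp input is infinite.

e_ss = ∞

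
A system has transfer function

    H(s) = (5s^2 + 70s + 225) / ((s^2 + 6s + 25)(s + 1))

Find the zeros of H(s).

Set the numerator to zero: 5s^2 + 70s + 225 = 0, i.e. 5·(s^2 + 14s + 45) = 0.
Factoring: (s + 9)(s + 5) = 0.

s = -9, -5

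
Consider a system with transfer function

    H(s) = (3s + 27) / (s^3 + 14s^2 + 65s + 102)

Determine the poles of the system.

s = -4 ± j, -6

The poles are the roots of the denominator s^3 + 14s^2 + 65s + 102 = 0.
Trying s = -6: the polynomial evaluates to 0, so (s + 6) is a factor.
Dividing out leaves s^2 + 8s + 17 = 0.
The quadratic formula then gives s = -4 ± 1j.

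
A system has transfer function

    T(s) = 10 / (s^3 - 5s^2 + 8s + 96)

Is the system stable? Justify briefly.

unstable

The denominator s^3 - 5s^2 + 8s + 96 factors as (s + 3)(s^2 - 8s + 32), giving poles at s = -3, 4 + 4j, 4 - 4j.
Since the pole(s) at s = 4 ± 4j lie in the right half-plane, the system is unstable.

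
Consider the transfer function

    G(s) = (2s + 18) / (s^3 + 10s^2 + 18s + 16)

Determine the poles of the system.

s = -1 ± j, -8

The poles are the roots of the denominator s^3 + 10s^2 + 18s + 16 = 0.
Trying s = -8: the polynomial evaluates to 0, so (s + 8) is a factor.
Dividing out leaves s^2 + 2s + 2 = 0.
The quadratic formula then gives s = -1 ± 1j.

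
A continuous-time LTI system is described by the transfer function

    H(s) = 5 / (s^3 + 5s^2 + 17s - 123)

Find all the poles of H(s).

The poles are the roots of the denominator s^3 + 5s^2 + 17s - 123 = 0.
Trying s = 3: the polynomial evaluates to 0, so (s - 3) is a factor.
Dividing out leaves s^2 + 8s + 41 = 0.
The quadratic formula then gives s = -4 ± 5j.

s = -4 ± 5j, 3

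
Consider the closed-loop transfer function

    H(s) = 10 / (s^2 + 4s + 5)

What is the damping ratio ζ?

Compare the denominator to the standard form s^2 + 2ζωₙs + ωₙ².
ωₙ² = 5, so ωₙ = √5 ≈ 2.236 rad/s.
2ζωₙ = 4, so ζ = 4/(2·√5) ≈ 0.8944.

ζ ≈ 0.8944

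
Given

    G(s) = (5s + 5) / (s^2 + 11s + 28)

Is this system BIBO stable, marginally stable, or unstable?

The denominator s^2 + 11s + 28 factors as (s + 7)(s + 4), giving poles at s = -7, -4.
Since all poles lie strictly in the left half-plane, the system is stable.

stable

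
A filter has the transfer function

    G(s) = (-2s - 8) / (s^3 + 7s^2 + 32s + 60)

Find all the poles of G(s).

The poles are the roots of the denominator s^3 + 7s^2 + 32s + 60 = 0.
Trying s = -3: the polynomial evaluates to 0, so (s + 3) is a factor.
Dividing out leaves s^2 + 4s + 20 = 0.
The quadratic formula then gives s = -2 ± 4j.

s = -2 ± 4j, -3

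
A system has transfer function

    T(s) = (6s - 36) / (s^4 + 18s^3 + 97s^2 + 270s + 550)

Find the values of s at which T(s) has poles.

s = -5, -11, -1 + 3j, -1 - 3j

The poles are the roots of the denominator s^4 + 18s^3 + 97s^2 + 270s + 550 = 0.
Trying s = -5: the polynomial evaluates to 0, so (s + 5) is a factor.
Dividing out leaves s^3 + 13s^2 + 32s + 110 = 0.
This factors further as (s + 11)(s^2 + 2s + 10) = 0.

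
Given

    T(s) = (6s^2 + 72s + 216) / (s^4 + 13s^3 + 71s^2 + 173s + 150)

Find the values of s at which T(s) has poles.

The poles are the roots of the denominator s^4 + 13s^3 + 71s^2 + 173s + 150 = 0.
Trying s = -3: the polynomial evaluates to 0, so (s + 3) is a factor.
Dividing out leaves s^3 + 10s^2 + 41s + 50 = 0.
This factors further as (s + 2)(s^2 + 8s + 25) = 0.

s = -3, -2, -4 ± 3j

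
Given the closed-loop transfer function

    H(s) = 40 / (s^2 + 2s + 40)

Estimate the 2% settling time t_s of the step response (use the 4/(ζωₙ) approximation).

Comparing s^2 + 2s + 40 to s^2 + 2ζωₙs + ωₙ²: ωₙ = √40 ≈ 6.325 rad/s and ζ = 2/(2·√40) ≈ 0.1581.
ζωₙ = 2/2 = 1, so t_s ≈ 4/(ζωₙ) = 4/1 = 4 s.

t_s ≈ 4 s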